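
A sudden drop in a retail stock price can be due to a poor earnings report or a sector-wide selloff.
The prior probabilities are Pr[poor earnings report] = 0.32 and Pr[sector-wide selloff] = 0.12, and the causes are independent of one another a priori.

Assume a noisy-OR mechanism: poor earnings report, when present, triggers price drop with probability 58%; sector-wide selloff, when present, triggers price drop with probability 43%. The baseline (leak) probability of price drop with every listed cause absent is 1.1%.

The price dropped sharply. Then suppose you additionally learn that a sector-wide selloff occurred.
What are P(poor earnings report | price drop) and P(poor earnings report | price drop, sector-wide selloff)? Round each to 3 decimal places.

Under noisy-OR, P(price drop | causes) = 1 − (1−0.011)·∏(1−qᵢ) over the active causes.
Enumerate the 4 (poor earnings report, sector-wide selloff) configurations and weight by the priors:
  P(price drop) = 0.011*0.68*0.88 + 0.43627*0.68*0.12 + 0.58462*0.32*0.88 + 0.763233*0.32*0.12
        = 0.006582 + 0.035600 + 0.164629 + 0.029308 = 0.236119
Keeping only the poor earnings report-present terms gives 0.193937, so
  P(poor earnings report | price drop) = 0.193937 / 0.236119 ≈ 0.821

With the extra evidence:
Weight on poor earnings report=true, given the evidence: 0.763233·0.32 = 0.244235
The normalizing constant is 0.43627·0.68 + 0.763233·0.32 = 0.540899
Posterior = 0.244235 / 0.540899 ≈ 0.452
This is intercausal reasoning (explaining away): once sector-wide selloff accounts for the price drop, poor earnings report becomes less likely.

P(poor earnings report | price drop) ≈ 0.821; P(poor earnings report | price drop, sector-wide selloff) ≈ 0.452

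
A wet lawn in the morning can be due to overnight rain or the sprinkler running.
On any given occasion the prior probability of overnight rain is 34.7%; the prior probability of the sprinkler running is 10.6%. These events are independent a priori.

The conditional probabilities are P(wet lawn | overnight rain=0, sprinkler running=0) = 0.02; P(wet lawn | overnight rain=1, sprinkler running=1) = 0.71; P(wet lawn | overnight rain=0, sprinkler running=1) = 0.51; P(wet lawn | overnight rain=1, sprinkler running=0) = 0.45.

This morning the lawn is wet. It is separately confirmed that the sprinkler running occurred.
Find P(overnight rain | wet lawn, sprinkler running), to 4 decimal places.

P(overnight rain | wet lawn, sprinkler running) ≈ 0.4252

P(wet lawn | sprinkler running) = 0.51*0.653 + 0.71*0.347 = 0.333030 + 0.246370 = 0.579400
The overnight rain-present share is 0.71*0.347 = 0.246370.
So P(overnight rain | wet lawn, sprinkler running) = 0.246370/0.579400 ≈ 0.4252.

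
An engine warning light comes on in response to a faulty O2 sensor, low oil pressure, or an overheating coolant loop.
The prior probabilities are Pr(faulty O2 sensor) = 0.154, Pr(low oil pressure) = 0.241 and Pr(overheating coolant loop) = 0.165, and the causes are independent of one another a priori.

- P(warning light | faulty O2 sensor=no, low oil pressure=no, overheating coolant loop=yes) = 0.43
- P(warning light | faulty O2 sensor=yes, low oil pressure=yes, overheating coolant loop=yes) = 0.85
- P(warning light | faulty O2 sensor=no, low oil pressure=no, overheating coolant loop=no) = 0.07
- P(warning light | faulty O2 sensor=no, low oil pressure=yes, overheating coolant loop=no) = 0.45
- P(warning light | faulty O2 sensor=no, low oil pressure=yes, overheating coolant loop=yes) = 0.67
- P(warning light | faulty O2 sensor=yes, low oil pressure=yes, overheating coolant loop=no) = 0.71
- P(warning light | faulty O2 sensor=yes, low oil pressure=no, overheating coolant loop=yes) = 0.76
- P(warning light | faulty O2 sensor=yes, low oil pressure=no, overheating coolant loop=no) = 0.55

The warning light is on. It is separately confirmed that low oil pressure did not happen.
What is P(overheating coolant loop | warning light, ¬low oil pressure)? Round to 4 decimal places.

Enumerate the 4 (faulty O2 sensor, overheating coolant loop) configurations and weight by the priors:
  P(warning light | ¬low oil pressure) = 0.07*0.846*0.835 + 0.43*0.846*0.165 + 0.55*0.154*0.835 + 0.76*0.154*0.165
        = 0.049449 + 0.060024 + 0.070725 + 0.019312 = 0.199510
The terms with overheating coolant loop present sum to 0.079336, so
  P(overheating coolant loop | warning light, ¬low oil pressure) = 0.079336 / 0.199510 ≈ 0.3977

P(overheating coolant loop | warning light, ¬low oil pressure) ≈ 0.3977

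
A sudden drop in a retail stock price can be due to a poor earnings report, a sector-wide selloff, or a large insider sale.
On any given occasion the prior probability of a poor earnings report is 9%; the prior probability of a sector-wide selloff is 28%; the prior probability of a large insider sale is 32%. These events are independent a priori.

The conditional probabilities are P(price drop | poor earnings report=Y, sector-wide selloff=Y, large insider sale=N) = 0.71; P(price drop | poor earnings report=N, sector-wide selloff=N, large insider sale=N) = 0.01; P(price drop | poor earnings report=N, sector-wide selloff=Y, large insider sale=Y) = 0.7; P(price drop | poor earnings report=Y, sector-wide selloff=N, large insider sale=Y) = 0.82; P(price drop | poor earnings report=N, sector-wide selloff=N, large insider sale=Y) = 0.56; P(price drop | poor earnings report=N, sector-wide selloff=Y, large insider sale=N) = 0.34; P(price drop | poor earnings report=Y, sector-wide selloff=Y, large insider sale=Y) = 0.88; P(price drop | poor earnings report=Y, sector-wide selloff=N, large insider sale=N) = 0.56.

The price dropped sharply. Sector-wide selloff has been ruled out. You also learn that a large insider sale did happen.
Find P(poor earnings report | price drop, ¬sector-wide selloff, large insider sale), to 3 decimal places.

P(price drop | ¬sector-wide selloff, large insider sale) = 0.56×0.91 + 0.82×0.09 = 0.509600 + 0.073800 = 0.583400
Of this, 0.073800 comes from 0.82×0.09 (the poor earnings report=true cases).
P(poor earnings report | price drop, ¬sector-wide selloff, large insider sale) = 0.073800 / 0.583400 ≈ 0.126

P(poor earnings report | price drop, ¬sector-wide selloff, large insider sale) ≈ 0.126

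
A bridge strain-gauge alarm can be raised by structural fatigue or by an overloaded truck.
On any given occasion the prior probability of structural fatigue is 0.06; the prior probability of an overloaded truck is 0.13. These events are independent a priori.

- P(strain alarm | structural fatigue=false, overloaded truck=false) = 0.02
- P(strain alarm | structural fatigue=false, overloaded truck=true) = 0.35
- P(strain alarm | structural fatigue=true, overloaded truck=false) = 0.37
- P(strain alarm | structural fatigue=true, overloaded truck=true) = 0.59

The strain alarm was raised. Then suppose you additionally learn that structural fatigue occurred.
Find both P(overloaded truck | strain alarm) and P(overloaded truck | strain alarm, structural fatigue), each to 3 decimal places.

By total probability over the 4 (structural fatigue, overloaded truck) configurations:
  P(strain alarm) = 0.02·0.94·0.87 + 0.35·0.94·0.13 + 0.37·0.06·0.87 + 0.59·0.06·0.13
        = 0.016356 + 0.042770 + 0.019314 + 0.004602 = 0.083042
The terms with overloaded truck present sum to 0.047372, so
  P(overloaded truck | strain alarm) = 0.047372 / 0.083042 ≈ 0.570

With the extra evidence:
By total probability over both values of overloaded truck:
  P(strain alarm | structural fatigue) = 0.37×0.87 + 0.59×0.13
        = 0.321900 + 0.076700 = 0.398600
Keeping only the overloaded truck-present terms gives 0.076700, so
  P(overloaded truck | strain alarm, structural fatigue) = 0.076700 / 0.398600 ≈ 0.192
— structural fatigue explains away the evidence for overloaded truck.

P(overloaded truck | strain alarm) ≈ 0.570; P(overloaded truck | strain alarm, structural fatigue) ≈ 0.192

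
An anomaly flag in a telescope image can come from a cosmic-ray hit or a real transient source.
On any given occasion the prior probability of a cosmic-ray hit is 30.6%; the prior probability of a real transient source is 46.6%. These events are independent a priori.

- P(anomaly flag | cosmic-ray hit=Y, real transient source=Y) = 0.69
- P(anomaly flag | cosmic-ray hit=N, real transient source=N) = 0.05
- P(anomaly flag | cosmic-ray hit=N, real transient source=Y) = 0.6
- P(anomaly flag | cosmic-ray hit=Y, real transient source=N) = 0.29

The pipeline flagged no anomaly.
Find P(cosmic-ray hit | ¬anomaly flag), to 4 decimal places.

P(cosmic-ray hit | ¬anomaly flag) ≈ 0.2497

By total probability over the 4 (cosmic-ray hit, real transient source) configurations:
  P(¬anomaly flag) = 0.95*0.694*0.534 + 0.4*0.694*0.466 + 0.71*0.306*0.534 + 0.31*0.306*0.466
        = 0.352066 + 0.129362 + 0.116017 + 0.044205 = 0.641650
Keeping only the cosmic-ray hit-present terms gives 0.160222, so
  P(cosmic-ray hit | ¬anomaly flag) = 0.160222 / 0.641650 ≈ 0.2497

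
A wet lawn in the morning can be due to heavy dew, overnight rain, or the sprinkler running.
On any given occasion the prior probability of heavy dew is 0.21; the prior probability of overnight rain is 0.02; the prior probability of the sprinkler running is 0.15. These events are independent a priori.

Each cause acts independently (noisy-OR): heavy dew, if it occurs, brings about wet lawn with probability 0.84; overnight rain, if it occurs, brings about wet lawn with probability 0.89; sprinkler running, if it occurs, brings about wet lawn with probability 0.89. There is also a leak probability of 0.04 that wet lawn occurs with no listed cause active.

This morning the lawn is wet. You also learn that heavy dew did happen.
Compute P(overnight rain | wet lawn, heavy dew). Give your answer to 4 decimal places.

Under noisy-OR, P(wet lawn | causes) = 1 − (1−0.04)·∏(1−qᵢ) over the active causes.
For the numerator, keep only overnight rain=true terms: 0.016713 + 0.002994 = 0.019707
Normalizer over all consistent configurations: 0.8464×0.98×0.85 + 0.983104×0.98×0.15 + 0.983104×0.02×0.85 + 0.998141×0.02×0.15 = 0.869274
P(overnight rain | wet lawn, heavy dew) = 0.019707/0.869274 ≈ 0.0227

P(overnight rain | wet lawn, heavy dew) ≈ 0.0227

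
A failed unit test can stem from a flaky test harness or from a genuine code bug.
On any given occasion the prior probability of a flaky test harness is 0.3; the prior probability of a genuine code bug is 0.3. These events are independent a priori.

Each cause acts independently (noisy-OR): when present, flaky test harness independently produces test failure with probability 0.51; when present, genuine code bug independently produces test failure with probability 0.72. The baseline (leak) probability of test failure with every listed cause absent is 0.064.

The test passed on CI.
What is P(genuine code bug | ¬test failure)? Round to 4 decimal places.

P(genuine code bug | ¬test failure) ≈ 0.1071

Under noisy-OR, P(test failure | causes) = 1 − (1−0.064)·∏(1−qᵢ) over the active causes.
Sum P(¬test failure|·) weighted by the priors over the 4 (flaky test harness, genuine code bug) configurations:
  P(¬test failure) = 0.936·0.7·0.7 + 0.26208·0.7·0.3 + 0.45864·0.3·0.7 + 0.128419·0.3·0.3
        = 0.458640 + 0.055037 + 0.096314 + 0.011558 = 0.621549
Keeping only the genuine code bug-present terms gives 0.066595, so
  P(genuine code bug | ¬test failure) = 0.066595 / 0.621549 ≈ 0.1071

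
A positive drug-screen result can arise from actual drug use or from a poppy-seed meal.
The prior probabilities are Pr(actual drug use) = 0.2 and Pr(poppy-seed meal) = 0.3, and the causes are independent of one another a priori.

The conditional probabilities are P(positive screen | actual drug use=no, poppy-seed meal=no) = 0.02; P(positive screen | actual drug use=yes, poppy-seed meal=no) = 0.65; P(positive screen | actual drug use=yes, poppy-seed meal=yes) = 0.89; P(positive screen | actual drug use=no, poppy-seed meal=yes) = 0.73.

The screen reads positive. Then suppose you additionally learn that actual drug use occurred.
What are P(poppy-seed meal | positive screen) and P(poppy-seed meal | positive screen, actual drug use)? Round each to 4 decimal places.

For the numerator, keep only poppy-seed meal=true terms: 0.175200 + 0.053400 = 0.228600
The normalizing constant is 0.02*0.8*0.7 + 0.73*0.8*0.3 + 0.65*0.2*0.7 + 0.89*0.2*0.3 = 0.330800
Posterior = 0.228600 / 0.330800 ≈ 0.6911

Now also conditioning on actual drug use=true:
Enumerate both values of poppy-seed meal and weight by the priors:
  P(positive screen | actual drug use) = 0.65×0.7 + 0.89×0.3
        = 0.455000 + 0.267000 = 0.722000
Keeping only the poppy-seed meal-present terms gives 0.267000, so
  P(poppy-seed meal | positive screen, actual drug use) = 0.267000 / 0.722000 ≈ 0.3698

P(poppy-seed meal | positive screen) ≈ 0.6911; P(poppy-seed meal | positive screen, actual drug use) ≈ 0.3698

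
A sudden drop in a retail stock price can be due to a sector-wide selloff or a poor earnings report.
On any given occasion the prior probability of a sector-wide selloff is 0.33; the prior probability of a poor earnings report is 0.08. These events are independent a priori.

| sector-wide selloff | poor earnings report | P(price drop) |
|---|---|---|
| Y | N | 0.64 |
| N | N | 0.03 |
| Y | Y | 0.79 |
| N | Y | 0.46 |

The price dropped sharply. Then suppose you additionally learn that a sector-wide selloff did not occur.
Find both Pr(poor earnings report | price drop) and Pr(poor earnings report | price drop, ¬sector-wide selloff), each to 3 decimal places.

P(price drop) = 0.03·0.67·0.92 + 0.46·0.67·0.08 + 0.64·0.33·0.92 + 0.79·0.33·0.08 = 0.018492 + 0.024656 + 0.194304 + 0.020856 = 0.258308
Restricting to configurations with poor earnings report present: 0.024656 + 0.020856 = 0.045512.
Hence the posterior is 0.045512/0.258308 ≈ 0.176.

Now condition on the additional information:
For the numerator, keep only poor earnings report=true terms: 0.46×0.08 = 0.036800
Denominator P(price drop | ¬sector-wide selloff): 0.03×0.92 + 0.46×0.08 = 0.064400
Posterior = 0.036800 / 0.064400 ≈ 0.571
With sector-wide selloff excluded, poor earnings report must carry more of the explanatory weight for the price drop.

Pr(poor earnings report | price drop) ≈ 0.176; Pr(poor earnings report | price drop, ¬sector-wide selloff) ≈ 0.571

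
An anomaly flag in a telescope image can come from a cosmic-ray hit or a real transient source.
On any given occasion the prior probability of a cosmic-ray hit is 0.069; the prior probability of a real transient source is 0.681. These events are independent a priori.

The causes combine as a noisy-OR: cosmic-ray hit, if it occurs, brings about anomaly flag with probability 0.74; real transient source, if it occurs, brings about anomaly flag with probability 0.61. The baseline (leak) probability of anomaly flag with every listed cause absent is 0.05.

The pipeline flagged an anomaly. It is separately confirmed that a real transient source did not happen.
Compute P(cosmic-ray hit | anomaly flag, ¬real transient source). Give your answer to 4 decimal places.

P(cosmic-ray hit | anomaly flag, ¬real transient source) ≈ 0.5274

Under noisy-OR, P(anomaly flag | causes) = 1 − (1−0.05)·∏(1−qᵢ) over the active causes.
Weight on cosmic-ray hit=true, given the evidence: 0.753*0.069 = 0.051957
Normalizer over all consistent configurations: 0.05*0.931 + 0.753*0.069 = 0.098507
Posterior = 0.051957 / 0.098507 ≈ 0.5274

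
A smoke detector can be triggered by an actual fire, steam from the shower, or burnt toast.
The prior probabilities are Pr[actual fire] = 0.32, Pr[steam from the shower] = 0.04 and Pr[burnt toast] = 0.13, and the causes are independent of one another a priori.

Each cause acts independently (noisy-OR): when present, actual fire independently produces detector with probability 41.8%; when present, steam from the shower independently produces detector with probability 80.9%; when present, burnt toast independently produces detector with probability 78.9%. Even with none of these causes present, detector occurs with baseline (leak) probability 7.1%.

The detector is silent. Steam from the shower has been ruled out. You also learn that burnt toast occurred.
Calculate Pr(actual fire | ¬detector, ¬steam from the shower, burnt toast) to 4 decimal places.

Pr(actual fire | ¬detector, ¬steam from the shower, burnt toast) ≈ 0.2150

Under noisy-OR, P(detector | causes) = 1 − (1−0.071)·∏(1−qᵢ) over the active causes.
Weight on actual fire=true, given the evidence: 0.114083×0.32 = 0.036507
The normalizing constant is 0.196019×0.68 + 0.114083×0.32 = 0.169800
P(actual fire | ¬detector, ¬steam from the shower, burnt toast) = 0.036507/0.169800 ≈ 0.2150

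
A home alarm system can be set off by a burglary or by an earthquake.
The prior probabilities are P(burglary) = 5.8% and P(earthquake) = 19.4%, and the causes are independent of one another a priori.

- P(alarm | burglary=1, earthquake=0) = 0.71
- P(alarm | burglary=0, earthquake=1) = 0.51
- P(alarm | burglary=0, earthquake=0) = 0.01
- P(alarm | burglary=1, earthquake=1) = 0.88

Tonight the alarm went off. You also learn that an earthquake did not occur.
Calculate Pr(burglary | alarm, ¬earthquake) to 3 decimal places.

Pr(burglary | alarm, ¬earthquake) ≈ 0.814

Numerator (weight on configurations with burglary): 0.71*0.058 = 0.041180
Normalizer over all consistent configurations: 0.01*0.942 + 0.71*0.058 = 0.050600
P(burglary | alarm, ¬earthquake) = 0.041180/0.050600 ≈ 0.814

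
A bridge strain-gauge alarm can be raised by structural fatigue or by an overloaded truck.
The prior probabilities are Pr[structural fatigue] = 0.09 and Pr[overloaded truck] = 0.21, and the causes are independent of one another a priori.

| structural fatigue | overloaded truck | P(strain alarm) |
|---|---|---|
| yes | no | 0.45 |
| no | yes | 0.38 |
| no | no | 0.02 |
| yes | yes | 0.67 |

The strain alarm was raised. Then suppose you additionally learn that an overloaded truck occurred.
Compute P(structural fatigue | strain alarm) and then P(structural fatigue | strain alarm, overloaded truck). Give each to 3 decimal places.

P(structural fatigue | strain alarm) ≈ 0.339; P(structural fatigue | strain alarm, overloaded truck) ≈ 0.148

Sum P(strain alarm|·) weighted by the priors over the 4 (structural fatigue, overloaded truck) configurations:
  P(strain alarm) = 0.02×0.91×0.79 + 0.38×0.91×0.21 + 0.45×0.09×0.79 + 0.67×0.09×0.21
        = 0.014378 + 0.072618 + 0.031995 + 0.012663 = 0.131654
The terms with structural fatigue present sum to 0.044658, so
  P(structural fatigue | strain alarm) = 0.044658 / 0.131654 ≈ 0.339

Now condition on the additional information:
For the numerator, keep only structural fatigue=true terms: 0.67·0.09 = 0.060300
The normalizing constant is 0.38·0.91 + 0.67·0.09 = 0.406100
P(structural fatigue | strain alarm, overloaded truck) = 0.060300/0.406100 ≈ 0.148
This is intercausal reasoning (explaining away): once overloaded truck accounts for the strain alarm, structural fatigue becomes less likely.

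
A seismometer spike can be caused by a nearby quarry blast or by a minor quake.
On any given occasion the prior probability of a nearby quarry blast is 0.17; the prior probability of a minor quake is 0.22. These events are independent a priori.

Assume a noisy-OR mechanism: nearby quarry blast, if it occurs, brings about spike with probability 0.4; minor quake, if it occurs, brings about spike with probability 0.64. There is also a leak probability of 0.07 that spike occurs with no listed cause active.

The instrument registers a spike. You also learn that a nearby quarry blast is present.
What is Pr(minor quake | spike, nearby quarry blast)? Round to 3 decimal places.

Under noisy-OR, P(spike | causes) = 1 − (1−0.07)·∏(1−qᵢ) over the active causes.
By total probability over both values of minor quake:
  P(spike | nearby quarry blast) = 0.442·0.78 + 0.79912·0.22
        = 0.344760 + 0.175806 = 0.520566
Keeping only the minor quake-present terms gives 0.175806, so
  P(minor quake | spike, nearby quarry blast) = 0.175806 / 0.520566 ≈ 0.338

Pr(minor quake | spike, nearby quarry blast) ≈ 0.338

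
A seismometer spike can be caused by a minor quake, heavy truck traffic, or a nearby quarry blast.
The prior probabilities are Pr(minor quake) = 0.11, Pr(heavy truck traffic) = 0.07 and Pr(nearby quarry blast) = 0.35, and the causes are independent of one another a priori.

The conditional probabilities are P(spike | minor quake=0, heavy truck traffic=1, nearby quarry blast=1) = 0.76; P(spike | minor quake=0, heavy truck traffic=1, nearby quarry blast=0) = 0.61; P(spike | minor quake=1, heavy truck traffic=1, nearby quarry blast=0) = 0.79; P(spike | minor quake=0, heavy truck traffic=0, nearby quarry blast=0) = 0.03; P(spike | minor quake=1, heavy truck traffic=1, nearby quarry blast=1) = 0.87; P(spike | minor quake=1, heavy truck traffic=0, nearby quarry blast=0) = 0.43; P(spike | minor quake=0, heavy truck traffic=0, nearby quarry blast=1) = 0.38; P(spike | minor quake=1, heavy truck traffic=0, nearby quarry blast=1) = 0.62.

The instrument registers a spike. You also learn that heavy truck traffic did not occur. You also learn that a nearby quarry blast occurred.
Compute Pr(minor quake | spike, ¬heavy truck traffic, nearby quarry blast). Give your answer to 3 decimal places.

By total probability over both values of minor quake:
  P(spike | ¬heavy truck traffic, nearby quarry blast) = 0.38×0.89 + 0.62×0.11
        = 0.338200 + 0.068200 = 0.406400
The terms with minor quake present sum to 0.068200, so
  P(minor quake | spike, ¬heavy truck traffic, nearby quarry blast) = 0.068200 / 0.406400 ≈ 0.168

Pr(minor quake | spike, ¬heavy truck traffic, nearby quarry blast) ≈ 0.168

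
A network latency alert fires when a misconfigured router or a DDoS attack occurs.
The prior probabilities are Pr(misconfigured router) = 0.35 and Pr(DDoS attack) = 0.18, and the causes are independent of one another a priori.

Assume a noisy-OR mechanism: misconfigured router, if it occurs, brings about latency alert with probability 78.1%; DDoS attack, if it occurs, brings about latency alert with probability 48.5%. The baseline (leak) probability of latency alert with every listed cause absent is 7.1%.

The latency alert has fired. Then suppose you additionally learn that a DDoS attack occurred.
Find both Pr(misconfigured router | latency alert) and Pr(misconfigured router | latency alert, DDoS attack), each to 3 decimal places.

Under noisy-OR, P(latency alert | causes) = 1 − (1−0.071)·∏(1−qᵢ) over the active causes.
For the numerator, keep only misconfigured router=true terms: 0.228610 + 0.056399 = 0.285009
Normalizer over all consistent configurations: 0.071×0.65×0.82 + 0.521565×0.65×0.18 + 0.796549×0.35×0.82 + 0.895223×0.35×0.18 = 0.383875
P(misconfigured router | latency alert) = 0.285009/0.383875 ≈ 0.742

With the extra evidence:
Sum P(latency alert|·) weighted by the priors over both values of misconfigured router:
  P(latency alert | DDoS attack) = 0.521565×0.65 + 0.895223×0.35
        = 0.339017 + 0.313328 = 0.652345
Configurations with misconfigured router contribute 0.313328, so
  P(misconfigured router | latency alert, DDoS attack) = 0.313328 / 0.652345 ≈ 0.480
The drop from 0.742 to 0.480 is the explaining-away (discounting) effect.

Pr(misconfigured router | latency alert) ≈ 0.742; Pr(misconfigured router | latency alert, DDoS attack) ≈ 0.480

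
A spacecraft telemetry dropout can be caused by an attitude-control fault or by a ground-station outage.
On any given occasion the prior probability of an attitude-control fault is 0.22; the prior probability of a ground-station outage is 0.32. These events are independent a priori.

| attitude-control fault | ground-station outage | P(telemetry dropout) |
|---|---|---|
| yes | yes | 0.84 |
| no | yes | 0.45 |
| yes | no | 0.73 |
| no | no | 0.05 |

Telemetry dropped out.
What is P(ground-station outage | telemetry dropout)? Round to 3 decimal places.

P(ground-station outage | telemetry dropout) ≈ 0.558

P(telemetry dropout) = 0.05*0.78*0.68 + 0.45*0.78*0.32 + 0.73*0.22*0.68 + 0.84*0.22*0.32 = 0.026520 + 0.112320 + 0.109208 + 0.059136 = 0.307184
Of this, 0.171456 comes from 0.112320 + 0.059136 (the ground-station outage=true cases).
P(ground-station outage | telemetry dropout) = 0.171456 / 0.307184 ≈ 0.558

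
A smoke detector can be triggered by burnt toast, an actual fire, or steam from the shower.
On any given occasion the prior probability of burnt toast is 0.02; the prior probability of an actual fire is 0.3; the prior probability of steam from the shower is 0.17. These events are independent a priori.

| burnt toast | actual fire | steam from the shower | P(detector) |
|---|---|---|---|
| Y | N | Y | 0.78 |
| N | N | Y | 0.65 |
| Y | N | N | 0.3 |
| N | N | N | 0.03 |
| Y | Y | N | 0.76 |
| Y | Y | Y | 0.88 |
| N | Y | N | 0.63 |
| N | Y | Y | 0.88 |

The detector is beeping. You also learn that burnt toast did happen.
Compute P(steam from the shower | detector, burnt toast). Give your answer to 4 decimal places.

P(steam from the shower | detector, burnt toast) ≈ 0.2747

Sum P(detector|·) weighted by the priors over the 4 (actual fire, steam from the shower) configurations:
  P(detector | burnt toast) = 0.3·0.7·0.83 + 0.78·0.7·0.17 + 0.76·0.3·0.83 + 0.88·0.3·0.17
        = 0.174300 + 0.092820 + 0.189240 + 0.044880 = 0.501240
Configurations with steam from the shower contribute 0.137700, so
  P(steam from the shower | detector, burnt toast) = 0.137700 / 0.501240 ≈ 0.2747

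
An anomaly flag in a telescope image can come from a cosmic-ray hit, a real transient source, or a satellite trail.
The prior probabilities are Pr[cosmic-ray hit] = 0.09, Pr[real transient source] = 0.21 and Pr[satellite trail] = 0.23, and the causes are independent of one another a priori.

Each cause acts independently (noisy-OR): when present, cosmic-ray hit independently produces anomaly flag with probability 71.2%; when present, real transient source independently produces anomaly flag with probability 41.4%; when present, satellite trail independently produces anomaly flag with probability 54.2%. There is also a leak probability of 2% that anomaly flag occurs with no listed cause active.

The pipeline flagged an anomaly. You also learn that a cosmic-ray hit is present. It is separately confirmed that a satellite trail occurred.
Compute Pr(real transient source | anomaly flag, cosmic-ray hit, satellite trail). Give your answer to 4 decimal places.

Under noisy-OR, P(anomaly flag | causes) = 1 − (1−0.02)·∏(1−qᵢ) over the active causes.
By total probability over both values of real transient source:
  P(anomaly flag | cosmic-ray hit, satellite trail) = 0.870734*0.79 + 0.92425*0.21
        = 0.687880 + 0.194093 = 0.881973
The terms with real transient source present sum to 0.194093, so
  P(real transient source | anomaly flag, cosmic-ray hit, satellite trail) = 0.194093 / 0.881973 ≈ 0.2201

Pr(real transient source | anomaly flag, cosmic-ray hit, satellite trail) ≈ 0.2201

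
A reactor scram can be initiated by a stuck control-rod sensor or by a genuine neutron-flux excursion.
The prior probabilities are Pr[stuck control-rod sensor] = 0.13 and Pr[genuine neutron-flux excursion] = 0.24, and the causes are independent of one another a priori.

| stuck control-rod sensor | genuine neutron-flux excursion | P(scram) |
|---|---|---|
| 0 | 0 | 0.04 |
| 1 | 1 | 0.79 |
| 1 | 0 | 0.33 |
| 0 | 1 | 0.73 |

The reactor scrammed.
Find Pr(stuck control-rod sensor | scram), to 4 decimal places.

Pr(stuck control-rod sensor | scram) ≈ 0.2425

By total probability over the 4 (stuck control-rod sensor, genuine neutron-flux excursion) configurations:
  P(scram) = 0.04*0.87*0.76 + 0.73*0.87*0.24 + 0.33*0.13*0.76 + 0.79*0.13*0.24
        = 0.026448 + 0.152424 + 0.032604 + 0.024648 = 0.236124
Configurations with stuck control-rod sensor contribute 0.057252, so
  P(stuck control-rod sensor | scram) = 0.057252 / 0.236124 ≈ 0.2425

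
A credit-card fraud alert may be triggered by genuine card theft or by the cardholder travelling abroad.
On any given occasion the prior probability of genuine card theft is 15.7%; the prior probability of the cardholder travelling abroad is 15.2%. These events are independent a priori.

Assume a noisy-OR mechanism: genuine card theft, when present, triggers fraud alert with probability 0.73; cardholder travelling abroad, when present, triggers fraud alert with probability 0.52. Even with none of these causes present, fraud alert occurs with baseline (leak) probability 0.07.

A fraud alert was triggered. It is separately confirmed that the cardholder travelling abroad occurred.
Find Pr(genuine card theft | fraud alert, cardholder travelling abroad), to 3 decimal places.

Pr(genuine card theft | fraud alert, cardholder travelling abroad) ≈ 0.228

Under noisy-OR, P(fraud alert | causes) = 1 − (1−0.07)·∏(1−qᵢ) over the active causes.
Sum P(fraud alert|·) weighted by the priors over both values of genuine card theft:
  P(fraud alert | cardholder travelling abroad) = 0.5536*0.843 + 0.879472*0.157
        = 0.466685 + 0.138077 = 0.604762
Configurations with genuine card theft contribute 0.138077, so
  P(genuine card theft | fraud alert, cardholder travelling abroad) = 0.138077 / 0.604762 ≈ 0.228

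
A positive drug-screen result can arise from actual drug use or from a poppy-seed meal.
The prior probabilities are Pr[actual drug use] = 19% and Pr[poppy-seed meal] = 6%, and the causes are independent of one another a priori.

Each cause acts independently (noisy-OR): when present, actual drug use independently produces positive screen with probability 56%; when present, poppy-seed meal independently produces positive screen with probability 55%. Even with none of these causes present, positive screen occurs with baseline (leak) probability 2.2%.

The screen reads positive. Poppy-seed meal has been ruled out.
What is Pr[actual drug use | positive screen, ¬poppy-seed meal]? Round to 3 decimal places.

Under noisy-OR, P(positive screen | causes) = 1 − (1−0.022)·∏(1−qᵢ) over the active causes.
By total probability over both values of actual drug use:
  P(positive screen | ¬poppy-seed meal) = 0.022*0.81 + 0.56968*0.19
        = 0.017820 + 0.108239 = 0.126059
Configurations with actual drug use contribute 0.108239, so
  P(actual drug use | positive screen, ¬poppy-seed meal) = 0.108239 / 0.126059 ≈ 0.859

Pr[actual drug use | positive screen, ¬poppy-seed meal] ≈ 0.859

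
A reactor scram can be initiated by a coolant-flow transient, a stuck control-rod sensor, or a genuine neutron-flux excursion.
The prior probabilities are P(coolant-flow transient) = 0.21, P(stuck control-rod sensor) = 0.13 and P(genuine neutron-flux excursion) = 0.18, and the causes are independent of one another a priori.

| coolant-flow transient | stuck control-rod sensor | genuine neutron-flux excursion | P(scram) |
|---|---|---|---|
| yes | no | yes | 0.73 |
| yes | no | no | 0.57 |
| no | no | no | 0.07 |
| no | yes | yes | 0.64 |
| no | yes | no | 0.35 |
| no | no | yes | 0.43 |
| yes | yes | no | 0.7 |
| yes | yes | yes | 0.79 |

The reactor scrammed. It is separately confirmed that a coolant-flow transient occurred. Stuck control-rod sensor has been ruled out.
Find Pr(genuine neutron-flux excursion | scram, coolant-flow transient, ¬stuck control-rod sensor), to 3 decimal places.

Pr(genuine neutron-flux excursion | scram, coolant-flow transient, ¬stuck control-rod sensor) ≈ 0.219

Numerator (weight on configurations with genuine neutron-flux excursion): 0.73×0.18 = 0.131400
The normalizing constant is 0.57×0.82 + 0.73×0.18 = 0.598800
Posterior = 0.131400 / 0.598800 ≈ 0.219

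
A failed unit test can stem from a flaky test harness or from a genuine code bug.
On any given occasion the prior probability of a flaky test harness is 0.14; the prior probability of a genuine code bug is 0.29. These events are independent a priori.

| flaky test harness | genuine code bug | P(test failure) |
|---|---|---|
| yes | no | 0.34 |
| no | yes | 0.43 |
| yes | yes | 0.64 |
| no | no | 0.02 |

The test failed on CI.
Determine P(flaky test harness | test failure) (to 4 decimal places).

P(flaky test harness | test failure) ≈ 0.3335

P(test failure) = 0.02*0.86*0.71 + 0.43*0.86*0.29 + 0.34*0.14*0.71 + 0.64*0.14*0.29 = 0.012212 + 0.107242 + 0.033796 + 0.025984 = 0.179234
The flaky test harness-present share is 0.033796 + 0.025984 = 0.059780.
So P(flaky test harness | test failure) = 0.059780/0.179234 ≈ 0.3335.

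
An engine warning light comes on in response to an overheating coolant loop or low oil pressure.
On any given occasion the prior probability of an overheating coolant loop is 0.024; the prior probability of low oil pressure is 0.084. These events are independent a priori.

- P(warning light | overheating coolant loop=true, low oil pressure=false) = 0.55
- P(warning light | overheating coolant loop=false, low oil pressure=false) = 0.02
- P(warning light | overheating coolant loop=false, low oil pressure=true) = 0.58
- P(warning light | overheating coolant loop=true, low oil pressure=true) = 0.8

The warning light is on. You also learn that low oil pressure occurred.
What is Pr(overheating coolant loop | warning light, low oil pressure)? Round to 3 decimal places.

Pr(overheating coolant loop | warning light, low oil pressure) ≈ 0.033

P(warning light | low oil pressure) = 0.58*0.976 + 0.8*0.024 = 0.566080 + 0.019200 = 0.585280
The overheating coolant loop-present share is 0.8*0.024 = 0.019200.
So P(overheating coolant loop | warning light, low oil pressure) = 0.019200/0.585280 ≈ 0.033.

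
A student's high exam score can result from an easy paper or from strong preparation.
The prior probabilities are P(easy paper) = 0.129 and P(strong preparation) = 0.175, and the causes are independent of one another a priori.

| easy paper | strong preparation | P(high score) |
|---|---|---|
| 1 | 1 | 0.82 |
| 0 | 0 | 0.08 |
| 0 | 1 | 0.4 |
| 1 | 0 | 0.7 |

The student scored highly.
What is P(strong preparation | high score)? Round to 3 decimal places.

P(strong preparation | high score) ≈ 0.376

By total probability over the 4 (easy paper, strong preparation) configurations:
  P(high score) = 0.08·0.871·0.825 + 0.4·0.871·0.175 + 0.7·0.129·0.825 + 0.82·0.129·0.175
        = 0.057486 + 0.060970 + 0.074497 + 0.018512 = 0.211465
Configurations with strong preparation contribute 0.079482, so
  P(strong preparation | high score) = 0.079482 / 0.211465 ≈ 0.376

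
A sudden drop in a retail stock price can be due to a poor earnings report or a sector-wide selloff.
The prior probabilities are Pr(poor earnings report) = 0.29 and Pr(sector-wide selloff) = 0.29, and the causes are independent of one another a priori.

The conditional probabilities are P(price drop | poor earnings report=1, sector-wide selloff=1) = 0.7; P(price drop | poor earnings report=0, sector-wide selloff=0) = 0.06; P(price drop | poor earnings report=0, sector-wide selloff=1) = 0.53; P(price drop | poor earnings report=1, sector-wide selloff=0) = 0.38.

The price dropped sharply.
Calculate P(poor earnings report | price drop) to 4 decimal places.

For the numerator, keep only poor earnings report=true terms: 0.078242 + 0.058870 = 0.137112
Denominator P(price drop): 0.06*0.71*0.71 + 0.53*0.71*0.29 + 0.38*0.29*0.71 + 0.7*0.29*0.29 = 0.276485
Posterior = 0.137112 / 0.276485 ≈ 0.4959

P(poor earnings report | price drop) ≈ 0.4959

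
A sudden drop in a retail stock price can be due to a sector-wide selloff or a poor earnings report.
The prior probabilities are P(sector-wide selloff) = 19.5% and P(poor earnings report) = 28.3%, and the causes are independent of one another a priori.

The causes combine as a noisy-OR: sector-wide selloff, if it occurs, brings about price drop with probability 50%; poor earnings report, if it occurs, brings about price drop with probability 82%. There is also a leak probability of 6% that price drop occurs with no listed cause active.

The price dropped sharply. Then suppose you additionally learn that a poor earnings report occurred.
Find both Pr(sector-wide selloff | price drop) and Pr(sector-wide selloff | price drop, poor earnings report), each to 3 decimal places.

Pr(sector-wide selloff | price drop) ≈ 0.358; Pr(sector-wide selloff | price drop, poor earnings report) ≈ 0.211

Under noisy-OR, P(price drop | causes) = 1 − (1−0.06)·∏(1−qᵢ) over the active causes.
Weight on sector-wide selloff=true, given the evidence: 0.074102 + 0.050516 = 0.124618
The normalizing constant is 0.06·0.805·0.717 + 0.8308·0.805·0.283 + 0.53·0.195·0.717 + 0.9154·0.195·0.283 = 0.348518
P(sector-wide selloff | price drop) = 0.124618/0.348518 ≈ 0.358

Now also conditioning on poor earnings report=true:
P(price drop | poor earnings report) = 0.8308*0.805 + 0.9154*0.195 = 0.668794 + 0.178503 = 0.847297
The sector-wide selloff-present share is 0.9154*0.195 = 0.178503.
Hence the posterior is 0.178503/0.847297 ≈ 0.211.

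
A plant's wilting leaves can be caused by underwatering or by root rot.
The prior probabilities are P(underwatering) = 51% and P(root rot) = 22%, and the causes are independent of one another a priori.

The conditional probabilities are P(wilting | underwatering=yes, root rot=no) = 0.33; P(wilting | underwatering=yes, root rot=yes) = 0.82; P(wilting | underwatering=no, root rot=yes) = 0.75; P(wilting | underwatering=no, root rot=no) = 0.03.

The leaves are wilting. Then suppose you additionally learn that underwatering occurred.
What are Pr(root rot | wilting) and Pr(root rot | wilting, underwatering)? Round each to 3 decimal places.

Pr(root rot | wilting) ≈ 0.548; Pr(root rot | wilting, underwatering) ≈ 0.412

Weight on root rot=true, given the evidence: 0.080850 + 0.092004 = 0.172854
The normalizing constant is 0.03×0.49×0.78 + 0.75×0.49×0.22 + 0.33×0.51×0.78 + 0.82×0.51×0.22 = 0.315594
P(root rot | wilting) = 0.172854/0.315594 ≈ 0.548

Now also conditioning on underwatering=true:
For the numerator, keep only root rot=true terms: 0.82*0.22 = 0.180400
Denominator P(wilting | underwatering): 0.33*0.78 + 0.82*0.22 = 0.437800
Posterior = 0.180400 / 0.437800 ≈ 0.412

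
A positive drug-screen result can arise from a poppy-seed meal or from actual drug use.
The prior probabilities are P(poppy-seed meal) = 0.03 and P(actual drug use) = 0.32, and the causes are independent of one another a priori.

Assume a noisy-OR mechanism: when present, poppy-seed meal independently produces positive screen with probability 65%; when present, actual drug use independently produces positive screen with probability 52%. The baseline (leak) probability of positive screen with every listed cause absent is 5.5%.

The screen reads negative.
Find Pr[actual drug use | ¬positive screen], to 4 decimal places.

Under noisy-OR, P(positive screen | causes) = 1 − (1−0.055)·∏(1−qᵢ) over the active causes.
Numerator (weight on configurations with actual drug use): 0.140797 + 0.001524 = 0.142321
The normalizing constant is 0.945*0.97*0.68 + 0.4536*0.97*0.32 + 0.33075*0.03*0.68 + 0.15876*0.03*0.32 = 0.772390
Posterior = 0.142321 / 0.772390 ≈ 0.1843

Pr[actual drug use | ¬positive screen] ≈ 0.1843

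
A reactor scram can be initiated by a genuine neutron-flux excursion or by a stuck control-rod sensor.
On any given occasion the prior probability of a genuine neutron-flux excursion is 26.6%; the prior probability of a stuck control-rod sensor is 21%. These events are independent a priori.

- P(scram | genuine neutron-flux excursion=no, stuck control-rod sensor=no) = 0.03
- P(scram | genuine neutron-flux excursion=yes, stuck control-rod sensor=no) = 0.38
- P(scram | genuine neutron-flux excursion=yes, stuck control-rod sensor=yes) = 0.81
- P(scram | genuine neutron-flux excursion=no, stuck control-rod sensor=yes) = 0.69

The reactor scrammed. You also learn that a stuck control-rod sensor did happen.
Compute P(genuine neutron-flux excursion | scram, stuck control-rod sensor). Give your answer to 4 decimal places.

P(genuine neutron-flux excursion | scram, stuck control-rod sensor) ≈ 0.2985

For the numerator, keep only genuine neutron-flux excursion=true terms: 0.81*0.266 = 0.215460
The normalizing constant is 0.69*0.734 + 0.81*0.266 = 0.721920
P(genuine neutron-flux excursion | scram, stuck control-rod sensor) = 0.215460/0.721920 ≈ 0.2985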